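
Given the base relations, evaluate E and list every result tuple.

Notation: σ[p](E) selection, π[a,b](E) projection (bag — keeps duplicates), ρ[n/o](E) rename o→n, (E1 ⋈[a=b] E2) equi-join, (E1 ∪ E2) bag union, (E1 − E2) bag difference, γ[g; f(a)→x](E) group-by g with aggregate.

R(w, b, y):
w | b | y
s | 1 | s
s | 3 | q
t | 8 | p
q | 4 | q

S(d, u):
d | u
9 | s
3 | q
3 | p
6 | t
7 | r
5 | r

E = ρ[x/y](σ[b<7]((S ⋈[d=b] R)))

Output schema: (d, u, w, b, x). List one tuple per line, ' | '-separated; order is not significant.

Per-node cardinality:
  S → 6
  R → 4
  (S ⋈[d=b] R) → 2
  σ[b<7]((S ⋈[d=b] R)) → 2
  ρ[x/y](σ[b<7]((S ⋈[d=b] R))) → 2

== RESULT ==
d | u | w | b | x
3 | p | s | 3 | q
3 | q | s | 3 | q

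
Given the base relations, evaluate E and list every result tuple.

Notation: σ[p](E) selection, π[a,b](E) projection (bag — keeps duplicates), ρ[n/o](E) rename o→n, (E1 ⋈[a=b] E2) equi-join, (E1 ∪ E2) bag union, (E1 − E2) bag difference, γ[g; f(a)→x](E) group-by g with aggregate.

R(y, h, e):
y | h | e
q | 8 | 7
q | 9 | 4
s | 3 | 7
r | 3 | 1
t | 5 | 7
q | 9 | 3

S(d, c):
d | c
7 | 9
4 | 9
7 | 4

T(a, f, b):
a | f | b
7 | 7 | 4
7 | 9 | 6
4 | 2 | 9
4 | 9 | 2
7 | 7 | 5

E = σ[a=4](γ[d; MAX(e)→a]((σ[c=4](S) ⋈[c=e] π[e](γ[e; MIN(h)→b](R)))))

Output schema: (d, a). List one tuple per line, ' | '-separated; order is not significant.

Subexpression sizes:
  S → 3
  σ[c=4](S) → 1
  R → 6
  γ[e; MIN(h)→b](R) → 4
  π[e](γ[e; MIN(h)→b](R)) → 4
  (σ[c=4](S) ⋈[c=e] π[e](γ[e; MIN(h)→b](R))) → 1
  γ[d; MAX(e)→a]((σ[c=4](S) ⋈[c=e] π[e](γ[e; MIN(h)→b](R)))) → 1
  σ[a=4](γ[d; MAX(e)→a]((σ[c=4](S) ⋈[c=e] π[e](γ[e; MIN(h)→b](R))))) → 1

== RESULT ==
d | a
7 | 4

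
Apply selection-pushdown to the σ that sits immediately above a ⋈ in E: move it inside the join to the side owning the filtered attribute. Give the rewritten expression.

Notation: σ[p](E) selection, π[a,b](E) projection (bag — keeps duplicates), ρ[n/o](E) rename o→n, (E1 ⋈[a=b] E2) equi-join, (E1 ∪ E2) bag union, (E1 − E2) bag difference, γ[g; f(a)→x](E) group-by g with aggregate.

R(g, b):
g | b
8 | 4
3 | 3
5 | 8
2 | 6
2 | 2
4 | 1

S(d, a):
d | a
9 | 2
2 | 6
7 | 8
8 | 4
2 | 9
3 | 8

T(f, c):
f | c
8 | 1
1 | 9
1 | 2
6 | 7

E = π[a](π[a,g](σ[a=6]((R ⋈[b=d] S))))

σ filters on a, owned by the right side.
E' = π[a](π[a,g]((R ⋈[b=d] σ[a=6](S))))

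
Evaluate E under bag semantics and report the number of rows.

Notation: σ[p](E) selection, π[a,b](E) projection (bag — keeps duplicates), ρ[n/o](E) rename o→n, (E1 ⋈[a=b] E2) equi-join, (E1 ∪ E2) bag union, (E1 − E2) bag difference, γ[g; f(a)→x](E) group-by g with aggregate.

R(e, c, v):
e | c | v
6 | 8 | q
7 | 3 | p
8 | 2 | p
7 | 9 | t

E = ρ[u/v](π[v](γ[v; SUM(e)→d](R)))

Subexpression sizes:
  R → 4
  γ[v; SUM(e)→d](R) → 3
  π[v](γ[v; SUM(e)→d](R)) → 3
  ρ[u/v](π[v](γ[v; SUM(e)→d](R))) → 3

|E| = 3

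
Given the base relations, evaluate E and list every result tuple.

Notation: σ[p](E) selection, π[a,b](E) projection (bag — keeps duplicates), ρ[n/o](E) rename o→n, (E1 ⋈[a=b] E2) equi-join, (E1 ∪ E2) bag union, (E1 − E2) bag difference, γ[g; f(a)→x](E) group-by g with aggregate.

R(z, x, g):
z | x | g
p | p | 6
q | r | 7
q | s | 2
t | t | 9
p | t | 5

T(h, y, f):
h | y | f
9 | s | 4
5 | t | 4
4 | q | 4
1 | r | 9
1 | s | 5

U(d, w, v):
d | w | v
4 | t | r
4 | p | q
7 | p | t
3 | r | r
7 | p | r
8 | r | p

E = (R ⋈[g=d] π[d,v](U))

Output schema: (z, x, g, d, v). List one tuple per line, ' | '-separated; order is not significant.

Per-node cardinality:
  R → 5
  U → 6
  π[d,v](U) → 6
  (R ⋈[g=d] π[d,v](U)) → 2

== RESULT ==
z | x | g | d | v
q | r | 7 | 7 | r
q | r | 7 | 7 | t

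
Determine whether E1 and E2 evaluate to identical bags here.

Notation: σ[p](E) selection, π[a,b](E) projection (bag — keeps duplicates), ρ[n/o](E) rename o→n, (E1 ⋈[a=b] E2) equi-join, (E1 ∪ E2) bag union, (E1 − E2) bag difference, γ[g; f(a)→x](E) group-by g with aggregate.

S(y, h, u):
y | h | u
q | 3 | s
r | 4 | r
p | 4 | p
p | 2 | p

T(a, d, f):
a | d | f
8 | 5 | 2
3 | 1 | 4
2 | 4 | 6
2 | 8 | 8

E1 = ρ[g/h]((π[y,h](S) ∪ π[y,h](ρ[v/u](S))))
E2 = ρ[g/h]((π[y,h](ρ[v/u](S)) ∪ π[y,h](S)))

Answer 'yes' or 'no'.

E1 row counts bottom-up:
  S → 4
  π[y,h](S) → 4
  S → 4
  ρ[v/u](S) → 4
  π[y,h](ρ[v/u](S)) → 4
  (π[y,h](S) ∪ π[y,h](ρ[v/u](S))) → 8
  ρ[g/h]((π[y,h](S) ∪ π[y,h](ρ[v/u](S)))) → 8
E2 row counts bottom-up:
  S → 4
  ρ[v/u](S) → 4
  π[y,h](ρ[v/u](S)) → 4
  S → 4
  π[y,h](S) → 4
  (π[y,h](ρ[v/u](S)) ∪ π[y,h](S)) → 8
  ρ[g/h]((π[y,h](ρ[v/u](S)) ∪ π[y,h](S))) → 8

E1 and E2 produce the same multiset:
y | g
p | 2
p | 2
p | 4
p | 4
q | 3
q | 3
r | 4
r | 4

yes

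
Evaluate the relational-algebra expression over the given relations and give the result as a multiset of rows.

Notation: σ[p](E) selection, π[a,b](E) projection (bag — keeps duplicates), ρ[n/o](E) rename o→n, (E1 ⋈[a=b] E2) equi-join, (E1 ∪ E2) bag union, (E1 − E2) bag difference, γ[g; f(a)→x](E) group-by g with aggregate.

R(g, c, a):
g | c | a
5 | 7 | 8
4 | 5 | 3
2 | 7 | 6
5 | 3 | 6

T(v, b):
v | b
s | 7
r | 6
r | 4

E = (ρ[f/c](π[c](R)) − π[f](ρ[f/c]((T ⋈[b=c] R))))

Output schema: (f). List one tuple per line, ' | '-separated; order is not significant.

Row counts bottom-up:
  R → 4
  π[c](R) → 4
  ρ[f/c](π[c](R)) → 4
  T → 3
  R → 4
  (T ⋈[b=c] R) → 2
  ρ[f/c]((T ⋈[b=c] R)) → 2
  π[f](ρ[f/c]((T ⋈[b=c] R))) → 2
  (ρ[f/c](π[c](R)) − π[f](ρ[f/c]((T ⋈[b=c] R)))) → 2

== RESULT ==
f
3
5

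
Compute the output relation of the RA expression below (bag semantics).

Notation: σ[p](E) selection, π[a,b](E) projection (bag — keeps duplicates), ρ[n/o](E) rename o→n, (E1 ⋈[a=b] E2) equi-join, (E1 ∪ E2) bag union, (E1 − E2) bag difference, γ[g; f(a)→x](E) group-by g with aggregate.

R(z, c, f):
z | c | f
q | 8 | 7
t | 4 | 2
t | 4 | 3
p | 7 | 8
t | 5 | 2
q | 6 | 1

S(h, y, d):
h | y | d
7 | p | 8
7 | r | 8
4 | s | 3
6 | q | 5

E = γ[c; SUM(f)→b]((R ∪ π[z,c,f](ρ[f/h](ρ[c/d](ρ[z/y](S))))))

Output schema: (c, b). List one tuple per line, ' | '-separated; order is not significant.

Row counts bottom-up:
  R → 6
  S → 4
  ρ[z/y](S) → 4
  ρ[c/d](ρ[z/y](S)) → 4
  ρ[f/h](ρ[c/d](ρ[z/y](S))) → 4
  π[z,c,f](ρ[f/h](ρ[c/d](ρ[z/y](S)))) → 4
  (R ∪ π[z,c,f](ρ[f/h](ρ[c/d](ρ[z/y](S))))) → 10
  γ[c; SUM(f)→b]((R ∪ π[z,c,f](ρ[f/h](ρ[c/d](ρ[z/y](S)))))) → 6

== RESULT ==
c | b
3 | 4
4 | 5
5 | 8
6 | 1
7 | 8
8 | 21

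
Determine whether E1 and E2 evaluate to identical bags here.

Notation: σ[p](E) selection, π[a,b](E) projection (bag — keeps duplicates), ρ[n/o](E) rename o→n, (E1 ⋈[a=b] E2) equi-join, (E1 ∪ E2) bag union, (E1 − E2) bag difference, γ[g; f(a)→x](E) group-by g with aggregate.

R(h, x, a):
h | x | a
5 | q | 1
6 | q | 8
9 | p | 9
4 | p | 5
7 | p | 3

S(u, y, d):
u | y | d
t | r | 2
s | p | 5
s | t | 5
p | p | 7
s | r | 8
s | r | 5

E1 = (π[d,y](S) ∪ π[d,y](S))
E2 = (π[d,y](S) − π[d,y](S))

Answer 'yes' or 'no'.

E1 stepwise |·|:
  S → 6
  π[d,y](S) → 6
  S → 6
  π[d,y](S) → 6
  (π[d,y](S) ∪ π[d,y](S)) → 12
E2 stepwise |·|:
  S → 6
  π[d,y](S) → 6
  S → 6
  π[d,y](S) → 6
  (π[d,y](S) − π[d,y](S)) → 0

E1 result:
d | y
2 | r
2 | r
5 | p
5 | p
5 | r
5 | r
5 | t
5 | t
7 | p
7 | p
8 | r
8 | r
E2 result:
d | y
(0 rows)
Witness: (2, 'r') appears 2× in E1 but 0× in E2.

no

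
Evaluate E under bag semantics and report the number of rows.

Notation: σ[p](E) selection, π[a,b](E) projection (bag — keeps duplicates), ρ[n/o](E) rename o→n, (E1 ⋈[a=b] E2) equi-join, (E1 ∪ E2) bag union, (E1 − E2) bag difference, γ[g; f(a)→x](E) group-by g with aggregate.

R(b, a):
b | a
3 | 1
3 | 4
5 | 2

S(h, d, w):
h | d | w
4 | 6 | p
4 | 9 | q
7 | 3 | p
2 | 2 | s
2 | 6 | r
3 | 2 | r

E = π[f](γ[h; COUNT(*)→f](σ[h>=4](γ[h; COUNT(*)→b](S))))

Stepwise |·|:
  S → 6
  γ[h; COUNT(*)→b](S) → 4
  σ[h>=4](γ[h; COUNT(*)→b](S)) → 2
  γ[h; COUNT(*)→f](σ[h>=4](γ[h; COUNT(*)→b](S))) → 2
  π[f](γ[h; COUNT(*)→f](σ[h>=4](γ[h; COUNT(*)→b](S)))) → 2

|E| = 2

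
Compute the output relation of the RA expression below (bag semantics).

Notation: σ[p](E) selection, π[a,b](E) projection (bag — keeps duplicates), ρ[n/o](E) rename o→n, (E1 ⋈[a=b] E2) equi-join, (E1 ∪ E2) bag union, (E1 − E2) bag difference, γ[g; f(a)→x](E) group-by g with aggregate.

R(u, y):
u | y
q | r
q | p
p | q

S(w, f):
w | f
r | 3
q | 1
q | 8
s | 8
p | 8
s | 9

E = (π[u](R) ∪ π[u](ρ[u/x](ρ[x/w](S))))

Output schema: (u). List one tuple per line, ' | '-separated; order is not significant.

Subexpression sizes:
  R → 3
  π[u](R) → 3
  S → 6
  ρ[x/w](S) → 6
  ρ[u/x](ρ[x/w](S)) → 6
  π[u](ρ[u/x](ρ[x/w](S))) → 6
  (π[u](R) ∪ π[u](ρ[u/x](ρ[x/w](S)))) → 9

== RESULT ==
u
p
p
q
q
q
q
r
s
s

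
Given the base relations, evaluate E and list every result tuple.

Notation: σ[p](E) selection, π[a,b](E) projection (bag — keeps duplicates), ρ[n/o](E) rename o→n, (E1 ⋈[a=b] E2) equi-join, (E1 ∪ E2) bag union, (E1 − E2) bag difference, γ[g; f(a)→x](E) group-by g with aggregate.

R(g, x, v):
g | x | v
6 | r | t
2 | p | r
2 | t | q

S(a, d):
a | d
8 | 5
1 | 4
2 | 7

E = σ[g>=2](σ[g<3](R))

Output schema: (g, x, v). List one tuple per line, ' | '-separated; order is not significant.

Row counts bottom-up:
  R → 3
  σ[g<3](R) → 2
  σ[g>=2](σ[g<3](R)) → 2

== RESULT ==
g | x | v
2 | p | r
2 | t | q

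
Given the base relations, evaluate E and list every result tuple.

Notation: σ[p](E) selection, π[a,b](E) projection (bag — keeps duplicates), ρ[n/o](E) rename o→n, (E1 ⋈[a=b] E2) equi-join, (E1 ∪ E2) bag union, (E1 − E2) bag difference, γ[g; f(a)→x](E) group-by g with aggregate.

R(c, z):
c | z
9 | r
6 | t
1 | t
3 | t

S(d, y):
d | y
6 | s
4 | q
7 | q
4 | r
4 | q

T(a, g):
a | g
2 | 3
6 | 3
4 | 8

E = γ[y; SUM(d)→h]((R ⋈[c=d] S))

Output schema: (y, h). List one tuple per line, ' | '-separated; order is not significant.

Per-node cardinality:
  R → 4
  S → 5
  (R ⋈[c=d] S) → 1
  γ[y; SUM(d)→h]((R ⋈[c=d] S)) → 1

== RESULT ==
y | h
s | 6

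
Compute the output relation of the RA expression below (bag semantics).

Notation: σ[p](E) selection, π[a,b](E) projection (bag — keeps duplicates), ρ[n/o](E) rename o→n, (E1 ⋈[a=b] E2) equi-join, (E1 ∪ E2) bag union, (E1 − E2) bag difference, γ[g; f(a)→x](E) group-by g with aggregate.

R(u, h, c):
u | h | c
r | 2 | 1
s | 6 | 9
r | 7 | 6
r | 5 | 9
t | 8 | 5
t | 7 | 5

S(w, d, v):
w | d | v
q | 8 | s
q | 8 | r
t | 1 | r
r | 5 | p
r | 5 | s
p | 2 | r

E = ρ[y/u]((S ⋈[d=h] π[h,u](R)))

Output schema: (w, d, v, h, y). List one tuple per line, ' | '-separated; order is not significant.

Row counts bottom-up:
  S → 6
  R → 6
  π[h,u](R) → 6
  (S ⋈[d=h] π[h,u](R)) → 5
  ρ[y/u]((S ⋈[d=h] π[h,u](R))) → 5

== RESULT ==
w | d | v | h | y
p | 2 | r | 2 | r
q | 8 | r | 8 | t
q | 8 | s | 8 | t
r | 5 | p | 5 | r
r | 5 | s | 5 | r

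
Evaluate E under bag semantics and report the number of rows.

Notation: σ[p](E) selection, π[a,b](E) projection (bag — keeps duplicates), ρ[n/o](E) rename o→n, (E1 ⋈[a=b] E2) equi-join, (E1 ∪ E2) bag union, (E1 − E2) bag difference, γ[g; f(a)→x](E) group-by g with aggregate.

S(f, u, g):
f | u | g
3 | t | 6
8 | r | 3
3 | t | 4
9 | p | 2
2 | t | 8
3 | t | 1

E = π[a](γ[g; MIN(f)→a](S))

Per-node cardinality:
  S → 6
  γ[g; MIN(f)→a](S) → 6
  π[a](γ[g; MIN(f)→a](S)) → 6

|E| = 6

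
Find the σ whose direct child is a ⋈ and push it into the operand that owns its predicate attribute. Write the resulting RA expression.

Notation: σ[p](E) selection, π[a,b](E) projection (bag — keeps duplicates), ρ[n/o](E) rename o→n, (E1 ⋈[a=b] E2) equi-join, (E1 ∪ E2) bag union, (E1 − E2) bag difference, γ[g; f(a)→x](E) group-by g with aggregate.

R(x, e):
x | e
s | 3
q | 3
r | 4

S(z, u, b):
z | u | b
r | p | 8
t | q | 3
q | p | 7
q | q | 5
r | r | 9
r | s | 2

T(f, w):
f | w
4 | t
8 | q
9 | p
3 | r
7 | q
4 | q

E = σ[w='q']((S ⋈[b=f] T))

σ filters on w, owned by the right side.
E' = (S ⋈[b=f] σ[w='q'](T))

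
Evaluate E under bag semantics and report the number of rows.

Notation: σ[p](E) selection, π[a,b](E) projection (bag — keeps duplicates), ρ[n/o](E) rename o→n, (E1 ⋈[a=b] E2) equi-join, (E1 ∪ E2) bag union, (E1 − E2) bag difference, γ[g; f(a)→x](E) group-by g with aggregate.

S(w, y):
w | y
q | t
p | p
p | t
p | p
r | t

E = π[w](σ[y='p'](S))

Row counts bottom-up:
  S → 5
  σ[y='p'](S) → 2
  π[w](σ[y='p'](S)) → 2

|E| = 2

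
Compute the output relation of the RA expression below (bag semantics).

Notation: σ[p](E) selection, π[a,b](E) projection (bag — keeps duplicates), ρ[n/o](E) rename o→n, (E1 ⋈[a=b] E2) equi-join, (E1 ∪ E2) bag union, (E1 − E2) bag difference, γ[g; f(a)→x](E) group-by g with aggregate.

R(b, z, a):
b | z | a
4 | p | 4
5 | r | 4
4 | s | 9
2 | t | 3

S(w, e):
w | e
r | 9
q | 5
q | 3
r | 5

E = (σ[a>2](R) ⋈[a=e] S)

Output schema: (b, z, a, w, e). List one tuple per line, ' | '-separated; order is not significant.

Per-node cardinality:
  R → 4
  σ[a>2](R) → 4
  S → 4
  (σ[a>2](R) ⋈[a=e] S) → 2

== RESULT ==
b | z | a | w | e
2 | t | 3 | q | 3
4 | s | 9 | r | 9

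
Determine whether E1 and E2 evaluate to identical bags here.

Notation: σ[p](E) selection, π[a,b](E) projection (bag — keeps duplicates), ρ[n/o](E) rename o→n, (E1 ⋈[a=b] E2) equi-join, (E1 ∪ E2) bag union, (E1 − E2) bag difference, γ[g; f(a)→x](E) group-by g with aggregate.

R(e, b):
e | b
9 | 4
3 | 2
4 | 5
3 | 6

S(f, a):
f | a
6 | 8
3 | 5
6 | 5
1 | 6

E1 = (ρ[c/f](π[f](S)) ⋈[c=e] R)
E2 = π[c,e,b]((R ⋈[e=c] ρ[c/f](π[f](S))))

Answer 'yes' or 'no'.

E1 row counts bottom-up:
  S → 4
  π[f](S) → 4
  ρ[c/f](π[f](S)) → 4
  R → 4
  (ρ[c/f](π[f](S)) ⋈[c=e] R) → 2
E2 row counts bottom-up:
  R → 4
  S → 4
  π[f](S) → 4
  ρ[c/f](π[f](S)) → 4
  (R ⋈[e=c] ρ[c/f](π[f](S))) → 2
  π[c,e,b]((R ⋈[e=c] ρ[c/f](π[f](S)))) → 2

E1 and E2 produce the same multiset:
c | e | b
3 | 3 | 2
3 | 3 | 6

yes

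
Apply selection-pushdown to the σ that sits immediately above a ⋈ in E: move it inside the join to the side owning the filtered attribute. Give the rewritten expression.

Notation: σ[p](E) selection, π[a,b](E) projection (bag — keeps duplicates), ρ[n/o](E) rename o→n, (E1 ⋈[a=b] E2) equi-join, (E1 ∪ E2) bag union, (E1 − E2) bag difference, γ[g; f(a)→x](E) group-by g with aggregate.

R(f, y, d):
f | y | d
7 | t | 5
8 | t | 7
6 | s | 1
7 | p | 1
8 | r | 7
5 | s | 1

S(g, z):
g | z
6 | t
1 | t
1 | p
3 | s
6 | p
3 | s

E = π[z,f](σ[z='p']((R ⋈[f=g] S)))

σ filters on z, owned by the right side.
E' = π[z,f]((R ⋈[f=g] σ[z='p'](S)))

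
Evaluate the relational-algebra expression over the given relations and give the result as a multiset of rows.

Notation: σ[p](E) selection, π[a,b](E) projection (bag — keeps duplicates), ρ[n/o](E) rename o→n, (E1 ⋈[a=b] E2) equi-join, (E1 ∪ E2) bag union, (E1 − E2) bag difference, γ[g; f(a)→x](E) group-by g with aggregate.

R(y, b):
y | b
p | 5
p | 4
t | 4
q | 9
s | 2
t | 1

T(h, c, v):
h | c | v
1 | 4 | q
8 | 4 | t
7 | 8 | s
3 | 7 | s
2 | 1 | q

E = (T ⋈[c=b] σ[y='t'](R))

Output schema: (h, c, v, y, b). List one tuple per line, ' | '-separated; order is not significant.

Row counts bottom-up:
  T → 5
  R → 6
  σ[y='t'](R) → 2
  (T ⋈[c=b] σ[y='t'](R)) → 3

== RESULT ==
h | c | v | y | b
1 | 4 | q | t | 4
2 | 1 | q | t | 1
8 | 4 | t | t | 4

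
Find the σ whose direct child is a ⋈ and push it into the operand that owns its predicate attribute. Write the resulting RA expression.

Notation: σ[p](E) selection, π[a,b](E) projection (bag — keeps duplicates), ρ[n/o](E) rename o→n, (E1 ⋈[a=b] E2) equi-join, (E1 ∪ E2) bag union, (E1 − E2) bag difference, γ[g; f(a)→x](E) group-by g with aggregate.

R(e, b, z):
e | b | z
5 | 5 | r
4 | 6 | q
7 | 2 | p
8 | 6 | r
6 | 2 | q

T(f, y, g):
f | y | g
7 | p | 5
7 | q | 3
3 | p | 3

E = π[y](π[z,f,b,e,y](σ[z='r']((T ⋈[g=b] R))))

σ filters on z, owned by the right side.
E' = π[y](π[z,f,b,e,y]((T ⋈[g=b] σ[z='r'](R))))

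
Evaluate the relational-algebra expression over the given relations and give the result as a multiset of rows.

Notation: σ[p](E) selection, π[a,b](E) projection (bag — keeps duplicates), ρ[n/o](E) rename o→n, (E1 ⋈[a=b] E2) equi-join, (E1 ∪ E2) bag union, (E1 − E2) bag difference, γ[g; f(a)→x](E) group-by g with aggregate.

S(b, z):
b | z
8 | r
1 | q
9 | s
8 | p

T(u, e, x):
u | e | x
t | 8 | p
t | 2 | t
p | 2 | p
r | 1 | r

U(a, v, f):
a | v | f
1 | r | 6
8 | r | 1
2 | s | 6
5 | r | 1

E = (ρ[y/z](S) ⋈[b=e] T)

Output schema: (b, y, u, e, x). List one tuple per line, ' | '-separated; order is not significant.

Row counts bottom-up:
  S → 4
  ρ[y/z](S) → 4
  T → 4
  (ρ[y/z](S) ⋈[b=e] T) → 3

== RESULT ==
b | y | u | e | x
1 | q | r | 1 | r
8 | p | t | 8 | p
8 | r | t | 8 | p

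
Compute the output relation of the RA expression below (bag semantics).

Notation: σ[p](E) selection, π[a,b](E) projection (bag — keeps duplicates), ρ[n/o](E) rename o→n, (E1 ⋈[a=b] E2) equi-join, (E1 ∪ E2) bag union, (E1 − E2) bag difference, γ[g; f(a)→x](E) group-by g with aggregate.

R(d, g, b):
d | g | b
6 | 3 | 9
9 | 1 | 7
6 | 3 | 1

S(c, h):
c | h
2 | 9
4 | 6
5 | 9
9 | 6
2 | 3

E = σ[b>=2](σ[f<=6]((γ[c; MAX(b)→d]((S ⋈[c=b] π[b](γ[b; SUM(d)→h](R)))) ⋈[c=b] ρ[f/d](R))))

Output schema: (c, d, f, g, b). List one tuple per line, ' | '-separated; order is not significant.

Subexpression sizes:
  S → 5
  R → 3
  γ[b; SUM(d)→h](R) → 3
  π[b](γ[b; SUM(d)→h](R)) → 3
  (S ⋈[c=b] π[b](γ[b; SUM(d)→h](R))) → 1
  γ[c; MAX(b)→d]((S ⋈[c=b] π[b](γ[b; SUM(d)→h](R)))) → 1
  R → 3
  ρ[f/d](R) → 3
  (γ[c; MAX(b)→d]((S ⋈[c=b] π[b](γ[b; SUM(d)→h](R)))) ⋈[c=b] ρ[f/d](R)) → 1
  σ[f<=6]((γ[c; MAX(b)→d]((S ⋈[c=b] π[b](γ[b; SUM(d)→h](R)))) ⋈[c=b] ρ[f/d](R))) → 1
  σ[b>=2](σ[f<=6]((γ[c; MAX(b)→d]((S ⋈[c=b] π[b](γ[b; SUM(d)→h](R)))) ⋈[c=b] ρ[f/d](R)))) → 1

== RESULT ==
c | d | f | g | b
9 | 9 | 6 | 3 | 9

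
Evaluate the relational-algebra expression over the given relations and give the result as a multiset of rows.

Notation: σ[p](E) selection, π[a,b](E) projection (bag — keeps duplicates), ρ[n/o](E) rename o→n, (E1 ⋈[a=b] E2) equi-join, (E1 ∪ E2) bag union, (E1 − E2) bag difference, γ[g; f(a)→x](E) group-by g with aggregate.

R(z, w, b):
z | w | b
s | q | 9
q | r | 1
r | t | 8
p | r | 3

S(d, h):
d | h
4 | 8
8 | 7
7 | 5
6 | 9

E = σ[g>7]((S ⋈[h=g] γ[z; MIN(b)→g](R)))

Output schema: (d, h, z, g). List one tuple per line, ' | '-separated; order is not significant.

Subexpression sizes:
  S → 4
  R → 4
  γ[z; MIN(b)→g](R) → 4
  (S ⋈[h=g] γ[z; MIN(b)→g](R)) → 2
  σ[g>7]((S ⋈[h=g] γ[z; MIN(b)→g](R))) → 2

== RESULT ==
d | h | z | g
4 | 8 | r | 8
6 | 9 | s | 9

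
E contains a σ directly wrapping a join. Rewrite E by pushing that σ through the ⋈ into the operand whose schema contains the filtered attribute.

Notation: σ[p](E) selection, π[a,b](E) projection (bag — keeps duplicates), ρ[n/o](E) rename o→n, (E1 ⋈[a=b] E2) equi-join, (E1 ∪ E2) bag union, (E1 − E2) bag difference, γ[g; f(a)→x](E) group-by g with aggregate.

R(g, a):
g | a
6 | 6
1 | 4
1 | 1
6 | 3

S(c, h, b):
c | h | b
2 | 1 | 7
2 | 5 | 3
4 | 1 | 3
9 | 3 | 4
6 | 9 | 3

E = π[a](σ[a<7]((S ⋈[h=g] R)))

σ filters on a, owned by the right side.
E' = π[a]((S ⋈[h=g] σ[a<7](R)))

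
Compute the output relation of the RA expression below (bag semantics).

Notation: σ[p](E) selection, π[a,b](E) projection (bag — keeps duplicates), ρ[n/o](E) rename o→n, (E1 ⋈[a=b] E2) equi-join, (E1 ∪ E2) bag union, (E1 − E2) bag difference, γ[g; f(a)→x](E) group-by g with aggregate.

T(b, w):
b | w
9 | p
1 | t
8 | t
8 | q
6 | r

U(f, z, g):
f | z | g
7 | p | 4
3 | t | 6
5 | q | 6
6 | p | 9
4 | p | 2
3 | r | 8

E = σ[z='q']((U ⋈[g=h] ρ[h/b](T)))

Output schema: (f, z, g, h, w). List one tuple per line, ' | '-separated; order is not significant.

Row counts bottom-up:
  U → 6
  T → 5
  ρ[h/b](T) → 5
  (U ⋈[g=h] ρ[h/b](T)) → 5
  σ[z='q']((U ⋈[g=h] ρ[h/b](T))) → 1

== RESULT ==
f | z | g | h | w
5 | q | 6 | 6 | r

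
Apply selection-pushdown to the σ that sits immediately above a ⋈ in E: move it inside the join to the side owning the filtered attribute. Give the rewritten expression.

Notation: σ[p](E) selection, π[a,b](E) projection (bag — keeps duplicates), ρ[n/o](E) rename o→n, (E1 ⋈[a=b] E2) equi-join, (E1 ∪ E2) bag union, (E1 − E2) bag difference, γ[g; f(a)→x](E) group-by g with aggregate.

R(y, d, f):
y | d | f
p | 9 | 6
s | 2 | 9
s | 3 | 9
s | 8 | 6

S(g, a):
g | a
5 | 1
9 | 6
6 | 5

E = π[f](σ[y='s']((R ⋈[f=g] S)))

σ filters on y, owned by the left side.
E' = π[f]((σ[y='s'](R) ⋈[f=g] S))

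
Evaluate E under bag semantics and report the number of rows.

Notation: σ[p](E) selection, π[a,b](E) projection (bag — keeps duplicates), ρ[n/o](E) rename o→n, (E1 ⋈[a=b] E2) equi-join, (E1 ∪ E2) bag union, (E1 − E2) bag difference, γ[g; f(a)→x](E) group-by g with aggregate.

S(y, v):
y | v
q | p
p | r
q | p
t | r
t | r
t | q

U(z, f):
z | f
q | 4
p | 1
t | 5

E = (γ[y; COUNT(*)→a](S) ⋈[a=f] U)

Stepwise |·|:
  S → 6
  γ[y; COUNT(*)→a](S) → 3
  U → 3
  (γ[y; COUNT(*)→a](S) ⋈[a=f] U) → 1

|E| = 1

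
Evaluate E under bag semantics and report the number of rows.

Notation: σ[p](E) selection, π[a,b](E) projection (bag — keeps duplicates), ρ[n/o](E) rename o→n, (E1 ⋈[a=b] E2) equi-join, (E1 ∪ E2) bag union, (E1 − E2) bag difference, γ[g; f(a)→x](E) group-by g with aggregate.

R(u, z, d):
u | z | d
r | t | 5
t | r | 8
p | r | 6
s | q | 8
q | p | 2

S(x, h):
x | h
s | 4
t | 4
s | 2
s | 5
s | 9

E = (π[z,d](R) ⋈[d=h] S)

Per-node cardinality:
  R → 5
  π[z,d](R) → 5
  S → 5
  (π[z,d](R) ⋈[d=h] S) → 2

|E| = 2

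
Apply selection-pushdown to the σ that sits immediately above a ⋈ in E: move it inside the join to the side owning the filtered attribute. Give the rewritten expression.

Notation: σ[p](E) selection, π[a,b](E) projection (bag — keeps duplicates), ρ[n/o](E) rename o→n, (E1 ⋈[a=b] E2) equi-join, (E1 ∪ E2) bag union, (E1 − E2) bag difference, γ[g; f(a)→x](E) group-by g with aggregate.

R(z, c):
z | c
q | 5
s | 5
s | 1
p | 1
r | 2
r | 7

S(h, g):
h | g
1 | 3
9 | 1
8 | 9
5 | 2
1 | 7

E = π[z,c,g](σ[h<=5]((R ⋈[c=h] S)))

σ filters on h, owned by the right side.
E' = π[z,c,g]((R ⋈[c=h] σ[h<=5](S)))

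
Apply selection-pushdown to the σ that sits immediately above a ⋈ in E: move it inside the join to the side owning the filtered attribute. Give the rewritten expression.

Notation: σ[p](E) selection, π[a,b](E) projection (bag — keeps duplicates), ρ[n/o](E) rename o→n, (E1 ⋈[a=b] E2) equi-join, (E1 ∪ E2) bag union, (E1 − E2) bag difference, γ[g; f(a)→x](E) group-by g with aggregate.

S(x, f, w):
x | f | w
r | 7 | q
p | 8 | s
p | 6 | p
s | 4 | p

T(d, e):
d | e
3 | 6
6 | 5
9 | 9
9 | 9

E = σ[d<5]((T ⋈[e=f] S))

σ filters on d, owned by the left side.
E' = (σ[d<5](T) ⋈[e=f] S)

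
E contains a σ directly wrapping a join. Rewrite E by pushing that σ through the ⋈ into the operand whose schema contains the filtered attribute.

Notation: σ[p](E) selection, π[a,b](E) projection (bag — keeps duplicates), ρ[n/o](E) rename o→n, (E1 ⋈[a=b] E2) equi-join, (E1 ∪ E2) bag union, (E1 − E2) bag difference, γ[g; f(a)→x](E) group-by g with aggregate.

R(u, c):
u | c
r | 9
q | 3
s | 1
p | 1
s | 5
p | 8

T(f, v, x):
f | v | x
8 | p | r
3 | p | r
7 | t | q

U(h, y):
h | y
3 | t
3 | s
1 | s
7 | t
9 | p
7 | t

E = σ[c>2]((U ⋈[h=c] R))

σ filters on c, owned by the right side.
E' = (U ⋈[h=c] σ[c>2](R))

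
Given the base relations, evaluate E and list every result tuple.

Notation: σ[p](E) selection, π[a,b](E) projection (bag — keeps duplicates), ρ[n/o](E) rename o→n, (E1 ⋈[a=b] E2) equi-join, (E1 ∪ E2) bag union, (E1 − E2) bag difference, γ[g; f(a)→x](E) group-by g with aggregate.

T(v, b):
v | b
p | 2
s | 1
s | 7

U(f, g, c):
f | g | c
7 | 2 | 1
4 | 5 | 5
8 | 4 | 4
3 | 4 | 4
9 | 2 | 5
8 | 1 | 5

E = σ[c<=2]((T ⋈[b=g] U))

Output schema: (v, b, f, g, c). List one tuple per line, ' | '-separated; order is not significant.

Row counts bottom-up:
  T → 3
  U → 6
  (T ⋈[b=g] U) → 3
  σ[c<=2]((T ⋈[b=g] U)) → 1

== RESULT ==
v | b | f | g | c
p | 2 | 7 | 2 | 1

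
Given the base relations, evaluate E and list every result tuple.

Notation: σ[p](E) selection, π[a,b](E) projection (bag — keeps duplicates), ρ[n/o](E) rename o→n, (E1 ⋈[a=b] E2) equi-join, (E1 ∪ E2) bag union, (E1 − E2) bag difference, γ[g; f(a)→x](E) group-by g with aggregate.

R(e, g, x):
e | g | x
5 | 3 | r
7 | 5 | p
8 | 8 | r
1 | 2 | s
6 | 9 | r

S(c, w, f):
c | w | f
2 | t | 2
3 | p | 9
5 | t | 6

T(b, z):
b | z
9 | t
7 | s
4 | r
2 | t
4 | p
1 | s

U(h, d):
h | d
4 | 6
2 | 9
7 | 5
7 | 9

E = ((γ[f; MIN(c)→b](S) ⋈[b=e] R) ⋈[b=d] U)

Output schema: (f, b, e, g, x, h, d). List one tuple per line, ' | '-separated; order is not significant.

Subexpression sizes:
  S → 3
  γ[f; MIN(c)→b](S) → 3
  R → 5
  (γ[f; MIN(c)→b](S) ⋈[b=e] R) → 1
  U → 4
  ((γ[f; MIN(c)→b](S) ⋈[b=e] R) ⋈[b=d] U) → 1

== RESULT ==
f | b | e | g | x | h | d
6 | 5 | 5 | 3 | r | 7 | 5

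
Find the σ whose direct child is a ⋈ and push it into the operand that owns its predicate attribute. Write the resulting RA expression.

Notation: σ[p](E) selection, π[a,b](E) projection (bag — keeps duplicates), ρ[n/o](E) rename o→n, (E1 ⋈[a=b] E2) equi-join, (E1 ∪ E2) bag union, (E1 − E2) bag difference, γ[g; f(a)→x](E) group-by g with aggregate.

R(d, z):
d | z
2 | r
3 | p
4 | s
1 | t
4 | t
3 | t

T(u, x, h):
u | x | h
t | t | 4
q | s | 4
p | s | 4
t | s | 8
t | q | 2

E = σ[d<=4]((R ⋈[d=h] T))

σ filters on d, owned by the left side.
E' = (σ[d<=4](R) ⋈[d=h] T)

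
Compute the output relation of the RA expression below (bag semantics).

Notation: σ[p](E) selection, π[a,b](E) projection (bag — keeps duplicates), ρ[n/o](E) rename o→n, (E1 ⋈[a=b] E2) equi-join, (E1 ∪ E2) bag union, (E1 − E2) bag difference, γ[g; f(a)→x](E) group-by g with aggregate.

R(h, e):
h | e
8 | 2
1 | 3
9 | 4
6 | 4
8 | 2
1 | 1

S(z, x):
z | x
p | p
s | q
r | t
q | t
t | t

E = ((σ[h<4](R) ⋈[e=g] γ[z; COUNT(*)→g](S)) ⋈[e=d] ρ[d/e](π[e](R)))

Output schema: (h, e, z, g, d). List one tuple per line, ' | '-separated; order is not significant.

Stepwise |·|:
  R → 6
  σ[h<4](R) → 2
  S → 5
  γ[z; COUNT(*)→g](S) → 5
  (σ[h<4](R) ⋈[e=g] γ[z; COUNT(*)→g](S)) → 5
  R → 6
  π[e](R) → 6
  ρ[d/e](π[e](R)) → 6
  ((σ[h<4](R) ⋈[e=g] γ[z; COUNT(*)→g](S)) ⋈[e=d] ρ[d/e](π[e](R))) → 5

== RESULT ==
h | e | z | g | d
1 | 1 | p | 1 | 1
1 | 1 | q | 1 | 1
1 | 1 | r | 1 | 1
1 | 1 | s | 1 | 1
1 | 1 | t | 1 | 1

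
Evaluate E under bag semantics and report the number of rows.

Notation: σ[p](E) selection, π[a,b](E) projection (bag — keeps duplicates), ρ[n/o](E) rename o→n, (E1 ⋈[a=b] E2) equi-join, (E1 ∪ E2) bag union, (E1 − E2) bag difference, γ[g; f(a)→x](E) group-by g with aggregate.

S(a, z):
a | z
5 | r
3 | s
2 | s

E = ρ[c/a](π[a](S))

Row counts bottom-up:
  S → 3
  π[a](S) → 3
  ρ[c/a](π[a](S)) → 3

|E| = 3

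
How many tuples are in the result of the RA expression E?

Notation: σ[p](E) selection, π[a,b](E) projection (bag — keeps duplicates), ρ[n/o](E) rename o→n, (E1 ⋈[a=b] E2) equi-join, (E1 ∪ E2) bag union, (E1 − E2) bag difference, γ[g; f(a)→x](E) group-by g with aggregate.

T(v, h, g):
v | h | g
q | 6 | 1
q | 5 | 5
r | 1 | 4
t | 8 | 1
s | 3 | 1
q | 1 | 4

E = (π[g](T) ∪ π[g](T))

Stepwise |·|:
  T → 6
  π[g](T) → 6
  T → 6
  π[g](T) → 6
  (π[g](T) ∪ π[g](T)) → 12

|E| = 12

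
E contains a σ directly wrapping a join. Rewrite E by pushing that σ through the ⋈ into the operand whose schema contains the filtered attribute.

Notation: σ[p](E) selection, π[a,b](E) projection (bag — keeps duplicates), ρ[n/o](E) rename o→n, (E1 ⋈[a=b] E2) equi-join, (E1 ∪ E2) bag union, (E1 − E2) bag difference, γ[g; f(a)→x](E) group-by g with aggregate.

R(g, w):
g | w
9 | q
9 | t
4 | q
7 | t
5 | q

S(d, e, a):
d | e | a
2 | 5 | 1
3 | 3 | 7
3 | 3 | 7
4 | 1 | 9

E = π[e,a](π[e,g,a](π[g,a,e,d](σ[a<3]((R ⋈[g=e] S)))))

σ filters on a, owned by the right side.
E' = π[e,a](π[e,g,a](π[g,a,e,d]((R ⋈[g=e] σ[a<3](S)))))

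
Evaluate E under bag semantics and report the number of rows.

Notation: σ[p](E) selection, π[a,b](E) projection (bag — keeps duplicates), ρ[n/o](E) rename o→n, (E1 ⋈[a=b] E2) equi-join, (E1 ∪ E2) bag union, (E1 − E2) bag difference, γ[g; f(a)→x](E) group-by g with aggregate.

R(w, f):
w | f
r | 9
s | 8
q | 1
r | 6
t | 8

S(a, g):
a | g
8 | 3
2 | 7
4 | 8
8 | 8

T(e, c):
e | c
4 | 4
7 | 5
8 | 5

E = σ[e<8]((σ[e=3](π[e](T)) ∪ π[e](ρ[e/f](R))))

Row counts bottom-up:
  T → 3
  π[e](T) → 3
  σ[e=3](π[e](T)) → 0
  R → 5
  ρ[e/f](R) → 5
  π[e](ρ[e/f](R)) → 5
  (σ[e=3](π[e](T)) ∪ π[e](ρ[e/f](R))) → 5
  σ[e<8]((σ[e=3](π[e](T)) ∪ π[e](ρ[e/f](R)))) → 2

|E| = 2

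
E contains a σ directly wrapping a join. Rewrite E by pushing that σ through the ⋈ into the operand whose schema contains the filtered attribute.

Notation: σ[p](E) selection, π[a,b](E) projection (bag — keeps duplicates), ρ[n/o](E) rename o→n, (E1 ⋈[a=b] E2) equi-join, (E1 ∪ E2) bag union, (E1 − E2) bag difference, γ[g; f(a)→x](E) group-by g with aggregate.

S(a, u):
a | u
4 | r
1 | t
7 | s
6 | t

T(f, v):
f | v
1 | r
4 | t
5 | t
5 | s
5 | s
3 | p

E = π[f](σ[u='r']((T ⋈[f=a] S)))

σ filters on u, owned by the right side.
E' = π[f]((T ⋈[f=a] σ[u='r'](S)))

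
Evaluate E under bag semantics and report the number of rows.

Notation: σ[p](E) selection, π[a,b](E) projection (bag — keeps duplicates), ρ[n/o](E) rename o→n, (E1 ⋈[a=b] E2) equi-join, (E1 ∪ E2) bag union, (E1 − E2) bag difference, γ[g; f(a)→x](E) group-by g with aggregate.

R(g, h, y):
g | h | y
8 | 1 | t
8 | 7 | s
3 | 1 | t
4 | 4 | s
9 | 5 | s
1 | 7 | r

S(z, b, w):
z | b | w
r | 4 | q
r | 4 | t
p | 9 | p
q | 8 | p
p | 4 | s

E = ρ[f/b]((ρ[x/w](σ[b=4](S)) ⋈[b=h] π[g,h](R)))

Row counts bottom-up:
  S → 5
  σ[b=4](S) → 3
  ρ[x/w](σ[b=4](S)) → 3
  R → 6
  π[g,h](R) → 6
  (ρ[x/w](σ[b=4](S)) ⋈[b=h] π[g,h](R)) → 3
  ρ[f/b]((ρ[x/w](σ[b=4](S)) ⋈[b=h] π[g,h](R))) → 3

|E| = 3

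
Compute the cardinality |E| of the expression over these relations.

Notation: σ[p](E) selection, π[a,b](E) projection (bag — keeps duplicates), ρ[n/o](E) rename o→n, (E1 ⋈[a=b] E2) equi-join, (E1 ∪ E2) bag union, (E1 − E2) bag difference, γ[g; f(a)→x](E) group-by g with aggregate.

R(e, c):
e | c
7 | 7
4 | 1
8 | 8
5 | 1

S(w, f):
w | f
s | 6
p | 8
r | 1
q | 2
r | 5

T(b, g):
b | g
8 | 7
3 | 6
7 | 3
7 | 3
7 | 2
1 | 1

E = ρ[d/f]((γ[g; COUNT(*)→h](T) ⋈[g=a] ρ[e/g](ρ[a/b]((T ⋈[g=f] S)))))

Row counts bottom-up:
  T → 6
  γ[g; COUNT(*)→h](T) → 5
  T → 6
  S → 5
  (T ⋈[g=f] S) → 3
  ρ[a/b]((T ⋈[g=f] S)) → 3
  ρ[e/g](ρ[a/b]((T ⋈[g=f] S))) → 3
  (γ[g; COUNT(*)→h](T) ⋈[g=a] ρ[e/g](ρ[a/b]((T ⋈[g=f] S)))) → 3
  ρ[d/f]((γ[g; COUNT(*)→h](T) ⋈[g=a] ρ[e/g](ρ[a/b]((T ⋈[g=f] S))))) → 3

|E| = 3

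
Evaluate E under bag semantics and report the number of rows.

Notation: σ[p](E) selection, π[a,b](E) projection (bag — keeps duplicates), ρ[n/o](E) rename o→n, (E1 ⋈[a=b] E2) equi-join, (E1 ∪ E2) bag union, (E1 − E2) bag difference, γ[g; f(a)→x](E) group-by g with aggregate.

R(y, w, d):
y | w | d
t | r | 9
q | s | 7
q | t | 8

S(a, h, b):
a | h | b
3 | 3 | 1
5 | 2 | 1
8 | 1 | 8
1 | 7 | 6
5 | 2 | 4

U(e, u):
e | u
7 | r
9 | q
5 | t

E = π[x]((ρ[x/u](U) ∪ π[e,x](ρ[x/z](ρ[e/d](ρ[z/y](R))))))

Subexpression sizes:
  U → 3
  ρ[x/u](U) → 3
  R → 3
  ρ[z/y](R) → 3
  ρ[e/d](ρ[z/y](R)) → 3
  ρ[x/z](ρ[e/d](ρ[z/y](R))) → 3
  π[e,x](ρ[x/z](ρ[e/d](ρ[z/y](R)))) → 3
  (ρ[x/u](U) ∪ π[e,x](ρ[x/z](ρ[e/d](ρ[z/y](R))))) → 6
  π[x]((ρ[x/u](U) ∪ π[e,x](ρ[x/z](ρ[e/d](ρ[z/y](R)))))) → 6

|E| = 6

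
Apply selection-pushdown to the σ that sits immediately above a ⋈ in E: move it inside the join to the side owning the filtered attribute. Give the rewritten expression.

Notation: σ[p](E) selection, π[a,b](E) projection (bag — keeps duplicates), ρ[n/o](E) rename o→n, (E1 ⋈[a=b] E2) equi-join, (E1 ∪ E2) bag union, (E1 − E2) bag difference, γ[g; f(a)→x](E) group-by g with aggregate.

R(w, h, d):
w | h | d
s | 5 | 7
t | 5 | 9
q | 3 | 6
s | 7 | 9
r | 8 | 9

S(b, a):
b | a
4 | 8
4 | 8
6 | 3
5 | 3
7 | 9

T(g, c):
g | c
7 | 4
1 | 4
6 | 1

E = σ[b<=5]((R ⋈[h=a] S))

σ filters on b, owned by the right side.
E' = (R ⋈[h=a] σ[b<=5](S))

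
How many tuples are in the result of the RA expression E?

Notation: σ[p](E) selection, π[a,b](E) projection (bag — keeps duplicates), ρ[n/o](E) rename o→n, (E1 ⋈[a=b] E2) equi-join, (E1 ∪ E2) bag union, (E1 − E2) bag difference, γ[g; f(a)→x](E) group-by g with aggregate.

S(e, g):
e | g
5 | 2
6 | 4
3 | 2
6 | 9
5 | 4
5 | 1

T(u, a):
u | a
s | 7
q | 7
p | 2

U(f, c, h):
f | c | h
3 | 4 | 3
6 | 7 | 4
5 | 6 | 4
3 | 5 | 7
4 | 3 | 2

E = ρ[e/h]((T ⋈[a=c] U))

Subexpression sizes:
  T → 3
  U → 5
  (T ⋈[a=c] U) → 2
  ρ[e/h]((T ⋈[a=c] U)) → 2

|E| = 2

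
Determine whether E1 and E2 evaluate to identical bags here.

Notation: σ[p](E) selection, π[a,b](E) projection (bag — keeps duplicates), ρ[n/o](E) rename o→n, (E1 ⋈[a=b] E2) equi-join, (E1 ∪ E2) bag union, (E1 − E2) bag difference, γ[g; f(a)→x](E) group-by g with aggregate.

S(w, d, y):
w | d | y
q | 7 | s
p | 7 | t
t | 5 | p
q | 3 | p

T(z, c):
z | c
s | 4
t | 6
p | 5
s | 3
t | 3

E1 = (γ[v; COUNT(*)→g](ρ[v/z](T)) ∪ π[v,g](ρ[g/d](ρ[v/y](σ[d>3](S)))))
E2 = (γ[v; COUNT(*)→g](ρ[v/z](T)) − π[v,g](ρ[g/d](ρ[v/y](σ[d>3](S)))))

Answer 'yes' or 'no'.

E1 row counts bottom-up:
  T → 5
  ρ[v/z](T) → 5
  γ[v; COUNT(*)→g](ρ[v/z](T)) → 3
  S → 4
  σ[d>3](S) → 3
  ρ[v/y](σ[d>3](S)) → 3
  ρ[g/d](ρ[v/y](σ[d>3](S))) → 3
  π[v,g](ρ[g/d](ρ[v/y](σ[d>3](S)))) → 3
  (γ[v; COUNT(*)→g](ρ[v/z](T)) ∪ π[v,g](ρ[g/d](ρ[v/y](σ[d>3](S))))) → 6
E2 row counts bottom-up:
  T → 5
  ρ[v/z](T) → 5
  γ[v; COUNT(*)→g](ρ[v/z](T)) → 3
  S → 4
  σ[d>3](S) → 3
  ρ[v/y](σ[d>3](S)) → 3
  ρ[g/d](ρ[v/y](σ[d>3](S))) → 3
  π[v,g](ρ[g/d](ρ[v/y](σ[d>3](S)))) → 3
  (γ[v; COUNT(*)→g](ρ[v/z](T)) − π[v,g](ρ[g/d](ρ[v/y](σ[d>3](S))))) → 3

E1 result:
v | g
p | 1
p | 5
s | 2
s | 7
t | 2
t | 7
E2 result:
v | g
p | 1
s | 2
t | 2
Witness: ('t', 7) appears 1× in E1 but 0× in E2.

no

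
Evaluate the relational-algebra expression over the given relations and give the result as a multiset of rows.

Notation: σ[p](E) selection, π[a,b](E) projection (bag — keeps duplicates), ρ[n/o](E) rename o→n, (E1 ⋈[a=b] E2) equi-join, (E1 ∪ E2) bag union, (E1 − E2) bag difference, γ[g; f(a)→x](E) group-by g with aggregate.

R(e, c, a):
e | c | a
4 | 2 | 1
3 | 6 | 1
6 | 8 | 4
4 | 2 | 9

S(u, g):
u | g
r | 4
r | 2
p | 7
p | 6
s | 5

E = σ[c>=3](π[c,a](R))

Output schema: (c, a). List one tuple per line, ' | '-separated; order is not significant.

Stepwise |·|:
  R → 4
  π[c,a](R) → 4
  σ[c>=3](π[c,a](R)) → 2

== RESULT ==
c | a
6 | 1
8 | 4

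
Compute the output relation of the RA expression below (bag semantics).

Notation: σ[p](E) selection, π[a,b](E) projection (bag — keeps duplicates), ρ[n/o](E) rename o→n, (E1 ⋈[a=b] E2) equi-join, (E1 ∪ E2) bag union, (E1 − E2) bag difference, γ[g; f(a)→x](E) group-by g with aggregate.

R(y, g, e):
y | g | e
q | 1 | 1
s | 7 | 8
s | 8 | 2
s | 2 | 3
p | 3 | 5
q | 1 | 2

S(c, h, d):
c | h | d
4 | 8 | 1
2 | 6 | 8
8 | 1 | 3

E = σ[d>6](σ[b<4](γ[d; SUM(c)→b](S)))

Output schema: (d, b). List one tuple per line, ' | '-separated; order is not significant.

Row counts bottom-up:
  S → 3
  γ[d; SUM(c)→b](S) → 3
  σ[b<4](γ[d; SUM(c)→b](S)) → 1
  σ[d>6](σ[b<4](γ[d; SUM(c)→b](S))) → 1

== RESULT ==
d | b
8 | 2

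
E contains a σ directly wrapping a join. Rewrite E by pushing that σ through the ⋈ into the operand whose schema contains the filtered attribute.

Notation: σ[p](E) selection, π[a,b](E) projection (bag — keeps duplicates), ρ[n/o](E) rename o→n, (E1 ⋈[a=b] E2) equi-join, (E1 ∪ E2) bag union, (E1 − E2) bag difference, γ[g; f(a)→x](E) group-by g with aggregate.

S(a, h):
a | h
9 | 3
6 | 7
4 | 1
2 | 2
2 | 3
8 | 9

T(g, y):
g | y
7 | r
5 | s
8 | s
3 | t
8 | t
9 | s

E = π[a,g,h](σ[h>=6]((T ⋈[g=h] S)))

σ filters on h, owned by the right side.
E' = π[a,g,h]((T ⋈[g=h] σ[h>=6](S)))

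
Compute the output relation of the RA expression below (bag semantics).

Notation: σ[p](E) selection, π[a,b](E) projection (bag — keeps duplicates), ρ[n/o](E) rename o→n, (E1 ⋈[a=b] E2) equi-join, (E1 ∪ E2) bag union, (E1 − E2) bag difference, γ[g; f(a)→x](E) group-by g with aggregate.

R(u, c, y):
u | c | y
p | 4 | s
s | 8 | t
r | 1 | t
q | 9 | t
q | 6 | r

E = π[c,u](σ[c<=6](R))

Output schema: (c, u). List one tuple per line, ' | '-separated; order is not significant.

Per-node cardinality:
  R → 5
  σ[c<=6](R) → 3
  π[c,u](σ[c<=6](R)) → 3

== RESULT ==
c | u
1 | r
4 | p
6 | q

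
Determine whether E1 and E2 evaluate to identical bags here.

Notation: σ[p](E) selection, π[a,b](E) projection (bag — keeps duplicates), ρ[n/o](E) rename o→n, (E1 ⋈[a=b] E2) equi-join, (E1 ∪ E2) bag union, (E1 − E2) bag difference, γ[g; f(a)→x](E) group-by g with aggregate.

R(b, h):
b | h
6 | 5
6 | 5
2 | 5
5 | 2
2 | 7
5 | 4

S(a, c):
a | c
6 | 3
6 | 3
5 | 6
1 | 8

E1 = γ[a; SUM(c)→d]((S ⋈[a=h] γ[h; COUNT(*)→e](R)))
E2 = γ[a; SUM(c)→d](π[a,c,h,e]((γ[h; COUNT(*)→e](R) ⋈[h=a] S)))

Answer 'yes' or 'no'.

E1 per-node cardinality:
  S → 4
  R → 6
  γ[h; COUNT(*)→e](R) → 4
  (S ⋈[a=h] γ[h; COUNT(*)→e](R)) → 1
  γ[a; SUM(c)→d]((S ⋈[a=h] γ[h; COUNT(*)→e](R))) → 1
E2 per-node cardinality:
  R → 6
  γ[h; COUNT(*)→e](R) → 4
  S → 4
  (γ[h; COUNT(*)→e](R) ⋈[h=a] S) → 1
  π[a,c,h,e]((γ[h; COUNT(*)→e](R) ⋈[h=a] S)) → 1
  γ[a; SUM(c)→d](π[a,c,h,e]((γ[h; COUNT(*)→e](R) ⋈[h=a] S))) → 1

E1 and E2 produce the same multiset:
a | d
5 | 6

yes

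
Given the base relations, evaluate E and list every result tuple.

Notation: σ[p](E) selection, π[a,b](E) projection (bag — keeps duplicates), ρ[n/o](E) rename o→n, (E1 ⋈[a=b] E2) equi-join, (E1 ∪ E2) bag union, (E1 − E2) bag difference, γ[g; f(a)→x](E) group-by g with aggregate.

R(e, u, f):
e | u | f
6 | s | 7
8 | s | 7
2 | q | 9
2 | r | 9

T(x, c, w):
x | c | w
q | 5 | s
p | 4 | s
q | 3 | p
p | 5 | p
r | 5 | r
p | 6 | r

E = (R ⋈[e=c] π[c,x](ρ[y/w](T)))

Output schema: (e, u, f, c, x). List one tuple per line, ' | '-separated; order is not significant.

Per-node cardinality:
  R → 4
  T → 6
  ρ[y/w](T) → 6
  π[c,x](ρ[y/w](T)) → 6
  (R ⋈[e=c] π[c,x](ρ[y/w](T))) → 1

== RESULT ==
e | u | f | c | x
6 | s | 7 | 6 | p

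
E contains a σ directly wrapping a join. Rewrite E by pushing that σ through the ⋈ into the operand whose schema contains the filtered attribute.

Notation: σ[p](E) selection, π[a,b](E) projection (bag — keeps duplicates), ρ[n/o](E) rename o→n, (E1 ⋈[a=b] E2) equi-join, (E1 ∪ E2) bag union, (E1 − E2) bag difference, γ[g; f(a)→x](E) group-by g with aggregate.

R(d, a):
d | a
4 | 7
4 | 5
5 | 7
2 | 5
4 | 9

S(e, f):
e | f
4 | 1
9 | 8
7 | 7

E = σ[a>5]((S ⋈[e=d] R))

σ filters on a, owned by the right side.
E' = (S ⋈[e=d] σ[a>5](R))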